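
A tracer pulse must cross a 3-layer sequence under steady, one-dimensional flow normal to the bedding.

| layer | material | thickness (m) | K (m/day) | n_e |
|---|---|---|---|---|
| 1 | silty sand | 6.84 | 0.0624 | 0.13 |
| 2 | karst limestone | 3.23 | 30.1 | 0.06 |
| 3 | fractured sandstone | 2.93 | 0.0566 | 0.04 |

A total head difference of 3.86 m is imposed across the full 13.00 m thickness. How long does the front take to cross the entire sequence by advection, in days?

50.2

With flow normal to the layers, continuity requires the same specific discharge q through every layer.
Σ(b_i/K_i) = 6.84/0.0624 + 3.23/30.1 + 2.93/0.0566 = 161.5 d.
q = Δh / Σ(b_i/K_i) = 3.86 / 161.5 = 0.02390 m/day.
In each layer the seepage velocity is v_i = q/n_i, so the layer transit time is t_i = b_i·n_i / q:
  layer 1 (silty sand): t_1 = 6.84 × 0.13 / 0.02390 = 37.20 d
  layer 2 (karst limestone): t_2 = 3.23 × 0.06 / 0.02390 = 8.108 d
  layer 3 (fractured sandstone): t_3 = 2.93 × 0.04 / 0.02390 = 4.903 d
Total t = Σ t_i = 50.21 days.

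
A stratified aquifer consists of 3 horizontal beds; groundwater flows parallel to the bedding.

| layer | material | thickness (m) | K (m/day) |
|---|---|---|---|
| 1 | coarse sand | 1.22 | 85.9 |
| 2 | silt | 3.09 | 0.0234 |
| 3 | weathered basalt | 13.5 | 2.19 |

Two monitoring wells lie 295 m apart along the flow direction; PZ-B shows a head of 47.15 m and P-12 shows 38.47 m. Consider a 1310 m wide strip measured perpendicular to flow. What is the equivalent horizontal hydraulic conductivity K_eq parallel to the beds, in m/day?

7.55

Flow is parallel to layering, so each bed carries its own Darcy discharge and the transmissivities add.
Σ(K_i·b_i) = 85.9×1.22 + 0.0234×3.09 + 2.19×13.5 = 134.4 m²/day.
Total thickness b = 17.81 m, so K_eq = Σ(K_i·b_i)/b = 7.548 m/day.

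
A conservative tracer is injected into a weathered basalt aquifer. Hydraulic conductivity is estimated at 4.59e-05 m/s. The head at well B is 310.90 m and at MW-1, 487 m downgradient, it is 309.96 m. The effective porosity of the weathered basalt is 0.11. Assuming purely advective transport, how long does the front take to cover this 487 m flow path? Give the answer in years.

Convert K: 4.59e-05 m/s × 86400 = 3.966 m/day.
Hydraulic gradient i = (310.90 − 309.96) / 487 = 0.94 / 487 = 0.001930.
Darcy flux q = K · i = 3.966 × 0.001930 = 0.007655 m/day.
Seepage velocity v = q / n_e = 0.007655 / 0.11 = 0.06959 m/day.
Travel time t = L / v = 487 / 0.06959 = 6998 days = 19.16 years.

19.2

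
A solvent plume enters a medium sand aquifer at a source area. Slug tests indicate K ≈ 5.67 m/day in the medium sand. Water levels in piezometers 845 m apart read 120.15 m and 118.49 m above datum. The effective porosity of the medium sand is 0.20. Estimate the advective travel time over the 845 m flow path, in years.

Hydraulic gradient i = (120.15 − 118.49) / 845 = 1.66 / 845 = 0.001964.
Darcy flux q = K · i = 5.670 × 0.001964 = 0.01114 m/day.
Seepage velocity v = q / n_e = 0.01114 / 0.20 = 0.05569 m/day.
Travel time t = L / v = 845 / 0.05569 = 15172 days = 41.54 years.

41.5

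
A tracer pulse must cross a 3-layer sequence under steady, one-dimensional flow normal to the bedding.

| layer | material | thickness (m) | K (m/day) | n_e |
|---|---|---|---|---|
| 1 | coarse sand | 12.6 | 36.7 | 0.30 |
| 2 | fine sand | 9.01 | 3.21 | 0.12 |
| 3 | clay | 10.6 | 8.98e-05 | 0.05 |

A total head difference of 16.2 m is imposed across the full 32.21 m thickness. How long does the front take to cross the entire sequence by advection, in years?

With flow normal to the layers, continuity requires the same specific discharge q through every layer.
Σ(b_i/K_i) = 12.6/36.7 + 9.01/3.21 + 10.6/8.98e-05 = 1.180e+05 d.
q = Δh / Σ(b_i/K_i) = 16.2 / 1.180e+05 = 0.0001372 m/day.
In each layer the seepage velocity is v_i = q/n_i, so the layer transit time is t_i = b_i·n_i / q:
  layer 1 (coarse sand): t_1 = 12.6 × 0.30 / 0.0001372 = 27543 d
  layer 2 (fine sand): t_2 = 9.01 × 0.12 / 0.0001372 = 7878 d
  layer 3 (clay): t_3 = 10.6 × 0.05 / 0.0001372 = 3862 d
Total t = Σ t_i = 39284 days = 107.6 years.

108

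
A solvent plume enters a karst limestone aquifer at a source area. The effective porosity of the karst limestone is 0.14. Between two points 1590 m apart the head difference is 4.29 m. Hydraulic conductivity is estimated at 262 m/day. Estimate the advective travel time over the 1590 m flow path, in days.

315

Hydraulic gradient i = Δh / L = 4.29 / 1590 = 0.002698.
Darcy flux q = K · i = 262.0 × 0.002698 = 0.7069 m/day.
Seepage velocity v = q / n_e = 0.7069 / 0.14 = 5.049 m/day.
Travel time t = L / v = 1590 / 5.049 = 314.9 days.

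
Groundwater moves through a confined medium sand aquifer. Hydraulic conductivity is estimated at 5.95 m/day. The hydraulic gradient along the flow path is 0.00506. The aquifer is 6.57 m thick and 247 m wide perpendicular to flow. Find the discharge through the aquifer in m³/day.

Cross-sectional area A = 247 × 6.57 = 1623 m².
Hydraulic gradient i = 0.00506.
Darcy's law: Q = K · A · i = 5.950 × 1623 × 0.005060 = 48.86 m³/day.

48.9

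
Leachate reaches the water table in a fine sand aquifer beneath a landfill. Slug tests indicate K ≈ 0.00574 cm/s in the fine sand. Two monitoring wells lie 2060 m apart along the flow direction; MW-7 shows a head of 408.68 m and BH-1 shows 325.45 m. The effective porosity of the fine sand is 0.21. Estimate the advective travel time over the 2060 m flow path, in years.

5.91

Convert K: 0.00574 cm/s × 864 = 4.959 m/day.
Hydraulic gradient i = (408.68 − 325.45) / 2060 = 83.23 / 2060 = 0.04040.
Darcy flux q = K · i = 4.959 × 0.04040 = 0.2004 m/day.
Seepage velocity v = q / n_e = 0.2004 / 0.21 = 0.9542 m/day.
Travel time t = L / v = 2060 / 0.9542 = 2159 days = 5.911 years.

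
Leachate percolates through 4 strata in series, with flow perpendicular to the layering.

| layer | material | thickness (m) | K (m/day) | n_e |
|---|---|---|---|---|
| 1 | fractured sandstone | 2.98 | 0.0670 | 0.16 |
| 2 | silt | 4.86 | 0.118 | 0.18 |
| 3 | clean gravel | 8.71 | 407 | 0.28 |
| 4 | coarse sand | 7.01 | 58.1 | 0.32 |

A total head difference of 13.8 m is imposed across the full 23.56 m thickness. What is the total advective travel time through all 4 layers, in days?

37.5

With flow normal to the layers, continuity requires the same specific discharge q through every layer.
Σ(b_i/K_i) = 2.98/0.0670 + 4.86/0.118 + 8.71/407 + 7.01/58.1 = 85.81 d.
q = Δh / Σ(b_i/K_i) = 13.8 / 85.81 = 0.1608 m/day.
In each layer the seepage velocity is v_i = q/n_i, so the layer transit time is t_i = b_i·n_i / q:
  layer 1 (fractured sandstone): t_1 = 2.98 × 0.16 / 0.1608 = 2.965 d
  layer 2 (silt): t_2 = 4.86 × 0.18 / 0.1608 = 5.439 d
  layer 3 (clean gravel): t_3 = 8.71 × 0.28 / 0.1608 = 15.16 d
  layer 4 (coarse sand): t_4 = 7.01 × 0.32 / 0.1608 = 13.95 d
Total t = Σ t_i = 37.52 days.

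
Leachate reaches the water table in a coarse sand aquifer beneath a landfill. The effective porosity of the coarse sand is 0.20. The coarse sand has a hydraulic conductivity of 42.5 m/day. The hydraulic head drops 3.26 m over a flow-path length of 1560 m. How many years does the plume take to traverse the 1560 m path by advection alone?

9.62

Hydraulic gradient i = Δh / L = 3.26 / 1560 = 0.002090.
Darcy flux q = K · i = 42.50 × 0.002090 = 0.08881 m/day.
Seepage velocity v = q / n_e = 0.08881 / 0.20 = 0.4441 m/day.
Travel time t = L / v = 1560 / 0.4441 = 3513 days = 9.618 years.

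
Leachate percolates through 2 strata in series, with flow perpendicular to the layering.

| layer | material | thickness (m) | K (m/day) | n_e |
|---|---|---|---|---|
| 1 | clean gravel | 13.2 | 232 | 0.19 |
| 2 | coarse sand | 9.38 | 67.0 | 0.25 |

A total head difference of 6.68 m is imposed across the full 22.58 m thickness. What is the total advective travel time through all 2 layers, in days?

With flow normal to the layers, continuity requires the same specific discharge q through every layer.
Σ(b_i/K_i) = 13.2/232 + 9.38/67.0 = 0.1969 d.
q = Δh / Σ(b_i/K_i) = 6.68 / 0.1969 = 33.93 m/day.
In each layer the seepage velocity is v_i = q/n_i, so the layer transit time is t_i = b_i·n_i / q:
  layer 1 (clean gravel): t_1 = 13.2 × 0.19 / 33.93 = 0.07392 d
  layer 2 (coarse sand): t_2 = 9.38 × 0.25 / 33.93 = 0.06912 d
Total t = Σ t_i = 0.1430 days.

0.143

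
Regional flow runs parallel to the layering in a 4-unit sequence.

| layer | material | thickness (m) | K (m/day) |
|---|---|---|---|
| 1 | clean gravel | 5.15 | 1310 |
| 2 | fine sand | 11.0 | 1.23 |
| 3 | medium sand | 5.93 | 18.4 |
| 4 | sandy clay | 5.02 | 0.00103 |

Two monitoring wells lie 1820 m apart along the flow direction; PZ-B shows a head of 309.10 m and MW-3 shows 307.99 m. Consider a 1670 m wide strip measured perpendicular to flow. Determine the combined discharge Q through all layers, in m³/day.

7000

Flow is parallel to layering, so each bed carries its own Darcy discharge and the transmissivities add.
Σ(K_i·b_i) = 1310×5.15 + 1.23×11.0 + 18.4×5.93 + 0.00103×5.02 = 6869 m²/day.
Hydraulic gradient i = (309.10 − 307.99) / 1820 = 1.11 / 1820 = 0.0006099.
Q = Σ(K_i·b_i) · W · i = 6869 × 1670 × 0.0006099 = 6996 m³/day.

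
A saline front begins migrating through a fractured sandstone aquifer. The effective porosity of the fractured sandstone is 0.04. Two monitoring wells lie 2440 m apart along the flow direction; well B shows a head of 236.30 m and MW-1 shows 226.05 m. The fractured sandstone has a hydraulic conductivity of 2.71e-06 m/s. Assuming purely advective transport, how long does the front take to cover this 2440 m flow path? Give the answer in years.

272

Convert K: 2.71e-06 m/s × 86400 = 0.2341 m/day.
Hydraulic gradient i = (236.30 − 226.05) / 2440 = 10.25 / 2440 = 0.004201.
Darcy flux q = K · i = 0.2341 × 0.004201 = 0.0009836 m/day.
Seepage velocity v = q / n_e = 0.0009836 / 0.04 = 0.02459 m/day.
Travel time t = L / v = 2440 / 0.02459 = 99228 days = 271.7 years.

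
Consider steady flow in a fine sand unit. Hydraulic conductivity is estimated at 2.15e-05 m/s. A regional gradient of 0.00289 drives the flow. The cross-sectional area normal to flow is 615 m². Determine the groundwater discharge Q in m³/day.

Convert K: 2.15e-05 m/s × 86400 = 1.858 m/day.
Hydraulic gradient i = 0.00289.
Darcy's law: Q = K · A · i = 1.858 × 615.0 × 0.002890 = 3.302 m³/day.

3.30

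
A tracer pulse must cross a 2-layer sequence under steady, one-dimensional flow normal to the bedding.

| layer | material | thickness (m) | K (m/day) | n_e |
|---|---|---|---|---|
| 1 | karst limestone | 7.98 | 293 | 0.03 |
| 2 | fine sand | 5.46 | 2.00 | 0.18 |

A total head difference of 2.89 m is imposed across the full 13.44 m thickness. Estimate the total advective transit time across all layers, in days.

1.17

With flow normal to the layers, continuity requires the same specific discharge q through every layer.
Σ(b_i/K_i) = 7.98/293 + 5.46/2.00 = 2.757 d.
q = Δh / Σ(b_i/K_i) = 2.89 / 2.757 = 1.048 m/day.
In each layer the seepage velocity is v_i = q/n_i, so the layer transit time is t_i = b_i·n_i / q:
  layer 1 (karst limestone): t_1 = 7.98 × 0.03 / 1.048 = 0.2284 d
  layer 2 (fine sand): t_2 = 5.46 × 0.18 / 1.048 = 0.9377 d
Total t = Σ t_i = 1.166 days.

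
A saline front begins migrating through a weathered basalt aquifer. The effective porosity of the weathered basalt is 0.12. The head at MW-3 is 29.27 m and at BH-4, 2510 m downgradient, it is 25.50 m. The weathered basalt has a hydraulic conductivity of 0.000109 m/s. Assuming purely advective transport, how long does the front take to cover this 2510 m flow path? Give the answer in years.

Convert K: 0.000109 m/s × 86400 = 9.418 m/day.
Hydraulic gradient i = (29.27 − 25.50) / 2510 = 3.77 / 2510 = 0.001502.
Darcy flux q = K · i = 9.418 × 0.001502 = 0.01415 m/day.
Seepage velocity v = q / n_e = 0.01415 / 0.12 = 0.1179 m/day.
Travel time t = L / v = 2510 / 0.1179 = 21294 days = 58.30 years.

58.3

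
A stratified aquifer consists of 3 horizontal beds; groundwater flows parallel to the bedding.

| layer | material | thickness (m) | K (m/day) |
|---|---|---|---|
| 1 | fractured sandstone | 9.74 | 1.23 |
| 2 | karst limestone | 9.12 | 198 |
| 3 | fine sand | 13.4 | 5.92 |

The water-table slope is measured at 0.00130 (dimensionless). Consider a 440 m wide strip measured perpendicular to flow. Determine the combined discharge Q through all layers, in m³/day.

Flow is parallel to layering, so each bed carries its own Darcy discharge and the transmissivities add.
Σ(K_i·b_i) = 1.23×9.74 + 198×9.12 + 5.92×13.4 = 1897 m²/day.
Hydraulic gradient i = 0.00130.
Q = Σ(K_i·b_i) · W · i = 1897 × 440 × 0.001300 = 1085 m³/day.

1090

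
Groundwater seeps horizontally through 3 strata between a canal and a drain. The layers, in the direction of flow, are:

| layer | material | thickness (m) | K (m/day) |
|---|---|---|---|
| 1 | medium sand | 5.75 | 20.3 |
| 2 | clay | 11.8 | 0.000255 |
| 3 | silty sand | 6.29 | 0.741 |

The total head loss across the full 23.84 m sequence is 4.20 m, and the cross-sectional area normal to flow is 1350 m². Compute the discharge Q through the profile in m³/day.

Flow is perpendicular to layering, so the layers act in series and the equivalent K is the thickness-weighted harmonic mean.
Total thickness L = 5.75 + 11.8 + 6.29 = 23.84 m.
Σ(b_i/K_i) = 5.75/20.3 + 11.8/0.000255 + 6.29/0.741 = 46283 d.
K_eq = L / Σ(b_i/K_i) = 23.84 / 46283 = 0.0005151 m/day.
Q = K_eq · A · (Δh/L) = 0.0005151 × 1350 × (4.20/23.84) = 0.1225 m³/day.

0.123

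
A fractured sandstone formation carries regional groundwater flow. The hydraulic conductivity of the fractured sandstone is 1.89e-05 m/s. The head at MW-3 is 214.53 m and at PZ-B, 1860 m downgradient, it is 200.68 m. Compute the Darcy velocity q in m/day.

0.0122

Convert K: 1.89e-05 m/s × 86400 = 1.633 m/day.
Hydraulic gradient i = (214.53 − 200.68) / 1860 = 13.85 / 1860 = 0.007446.
Specific discharge q = K · i = 1.633 × 0.007446 = 0.01216 m/day.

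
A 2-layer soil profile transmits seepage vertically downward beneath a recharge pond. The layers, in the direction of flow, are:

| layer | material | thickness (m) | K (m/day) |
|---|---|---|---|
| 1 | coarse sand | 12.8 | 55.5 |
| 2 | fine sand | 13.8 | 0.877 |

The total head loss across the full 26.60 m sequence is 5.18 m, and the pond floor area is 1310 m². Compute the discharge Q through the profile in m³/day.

Flow is perpendicular to layering, so the layers act in series and the equivalent K is the thickness-weighted harmonic mean.
Total thickness L = 12.8 + 13.8 = 26.60 m.
Σ(b_i/K_i) = 12.8/55.5 + 13.8/0.877 = 15.97 d.
K_eq = L / Σ(b_i/K_i) = 26.60 / 15.97 = 1.666 m/day.
Q = K_eq · A · (Δh/L) = 1.666 × 1310 × (5.18/26.60) = 425.0 m³/day.

425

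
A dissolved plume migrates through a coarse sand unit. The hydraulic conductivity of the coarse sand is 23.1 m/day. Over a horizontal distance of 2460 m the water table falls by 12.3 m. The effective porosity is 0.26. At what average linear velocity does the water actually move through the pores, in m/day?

0.444

Hydraulic gradient i = Δh / L = 12.3 / 2460 = 0.005000.
Darcy flux q = K · i = 23.10 × 0.005000 = 0.1155 m/day.
Seepage velocity v = q / n_e = 0.1155 / 0.26 = 0.4442 m/day.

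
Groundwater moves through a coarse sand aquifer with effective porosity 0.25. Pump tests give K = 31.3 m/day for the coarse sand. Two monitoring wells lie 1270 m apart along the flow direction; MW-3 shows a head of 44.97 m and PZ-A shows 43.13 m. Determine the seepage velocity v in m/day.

Hydraulic gradient i = (44.97 − 43.13) / 1270 = 1.84 / 1270 = 0.001449.
Darcy flux q = K · i = 31.30 × 0.001449 = 0.04535 m/day.
Seepage velocity v = q / n_e = 0.04535 / 0.25 = 0.1814 m/day.

0.181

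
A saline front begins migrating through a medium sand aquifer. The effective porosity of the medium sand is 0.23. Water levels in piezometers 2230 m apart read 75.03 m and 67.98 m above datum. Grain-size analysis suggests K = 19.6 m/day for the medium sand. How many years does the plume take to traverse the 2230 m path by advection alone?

Hydraulic gradient i = (75.03 − 67.98) / 2230 = 7.05 / 2230 = 0.003161.
Darcy flux q = K · i = 19.60 × 0.003161 = 0.06196 m/day.
Seepage velocity v = q / n_e = 0.06196 / 0.23 = 0.2694 m/day.
Travel time t = L / v = 2230 / 0.2694 = 8277 days = 22.66 years.

22.7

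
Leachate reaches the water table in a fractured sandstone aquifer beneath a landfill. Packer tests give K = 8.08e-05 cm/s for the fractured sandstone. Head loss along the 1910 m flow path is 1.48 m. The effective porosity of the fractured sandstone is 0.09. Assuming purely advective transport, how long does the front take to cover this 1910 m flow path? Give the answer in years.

Convert K: 8.08e-05 cm/s × 864 = 0.06981 m/day.
Hydraulic gradient i = Δh / L = 1.48 / 1910 = 0.0007749.
Darcy flux q = K · i = 0.06981 × 0.0007749 = 5.409e-05 m/day.
Seepage velocity v = q / n_e = 5.409e-05 / 0.09 = 0.0006011 m/day.
Travel time t = L / v = 1910 / 0.0006011 = 3.178e+06 days = 8700 years.

8700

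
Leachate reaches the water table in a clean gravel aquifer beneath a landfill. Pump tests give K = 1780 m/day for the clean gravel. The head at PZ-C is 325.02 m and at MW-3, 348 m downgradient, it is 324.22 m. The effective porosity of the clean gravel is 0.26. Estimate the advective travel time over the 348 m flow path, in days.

22.1

Hydraulic gradient i = (325.02 − 324.22) / 348 = 0.8 / 348 = 0.002299.
Darcy flux q = K · i = 1780 × 0.002299 = 4.092 m/day.
Seepage velocity v = q / n_e = 4.092 / 0.26 = 15.74 m/day.
Travel time t = L / v = 348 / 15.74 = 22.11 days.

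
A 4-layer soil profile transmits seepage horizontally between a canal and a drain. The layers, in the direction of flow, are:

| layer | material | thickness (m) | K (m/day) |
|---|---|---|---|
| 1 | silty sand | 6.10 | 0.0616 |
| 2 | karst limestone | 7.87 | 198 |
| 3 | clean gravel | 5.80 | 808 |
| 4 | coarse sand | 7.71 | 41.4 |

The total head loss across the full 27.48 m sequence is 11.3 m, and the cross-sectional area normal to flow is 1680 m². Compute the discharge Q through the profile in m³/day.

Flow is perpendicular to layering, so the layers act in series and the equivalent K is the thickness-weighted harmonic mean.
Total thickness L = 6.10 + 7.87 + 5.80 + 7.71 = 27.48 m.
Σ(b_i/K_i) = 6.10/0.0616 + 7.87/198 + 5.80/808 + 7.71/41.4 = 99.26 d.
K_eq = L / Σ(b_i/K_i) = 27.48 / 99.26 = 0.2769 m/day.
Q = K_eq · A · (Δh/L) = 0.2769 × 1680 × (11.3/27.48) = 191.3 m³/day.

191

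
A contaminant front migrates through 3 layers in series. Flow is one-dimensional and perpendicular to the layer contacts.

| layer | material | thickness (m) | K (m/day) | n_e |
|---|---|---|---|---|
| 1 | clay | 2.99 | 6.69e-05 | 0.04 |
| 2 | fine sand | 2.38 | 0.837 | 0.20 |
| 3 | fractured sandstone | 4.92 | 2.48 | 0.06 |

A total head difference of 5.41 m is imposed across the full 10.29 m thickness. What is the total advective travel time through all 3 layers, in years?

With flow normal to the layers, continuity requires the same specific discharge q through every layer.
Σ(b_i/K_i) = 2.99/6.69e-05 + 2.38/0.837 + 4.92/2.48 = 44698 d.
q = Δh / Σ(b_i/K_i) = 5.41 / 44698 = 0.0001210 m/day.
In each layer the seepage velocity is v_i = q/n_i, so the layer transit time is t_i = b_i·n_i / q:
  layer 1 (clay): t_1 = 2.99 × 0.04 / 0.0001210 = 988.2 d
  layer 2 (fine sand): t_2 = 2.38 × 0.20 / 0.0001210 = 3933 d
  layer 3 (fractured sandstone): t_3 = 4.92 × 0.06 / 0.0001210 = 2439 d
Total t = Σ t_i = 7360 days = 20.15 years.

20.2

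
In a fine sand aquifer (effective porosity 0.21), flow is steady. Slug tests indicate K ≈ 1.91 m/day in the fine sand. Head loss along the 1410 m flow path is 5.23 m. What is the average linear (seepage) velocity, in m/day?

0.0337

Hydraulic gradient i = Δh / L = 5.23 / 1410 = 0.003709.
Darcy flux q = K · i = 1.910 × 0.003709 = 0.007085 m/day.
Seepage velocity v = q / n_e = 0.007085 / 0.21 = 0.03374 m/day.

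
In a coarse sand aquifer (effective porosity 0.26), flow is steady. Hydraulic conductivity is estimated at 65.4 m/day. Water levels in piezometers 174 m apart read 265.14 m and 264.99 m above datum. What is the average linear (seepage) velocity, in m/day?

0.217

Hydraulic gradient i = (265.14 − 264.99) / 174 = 0.15 / 174 = 0.0008621.
Darcy flux q = K · i = 65.40 × 0.0008621 = 0.05638 m/day.
Seepage velocity v = q / n_e = 0.05638 / 0.26 = 0.2168 m/day.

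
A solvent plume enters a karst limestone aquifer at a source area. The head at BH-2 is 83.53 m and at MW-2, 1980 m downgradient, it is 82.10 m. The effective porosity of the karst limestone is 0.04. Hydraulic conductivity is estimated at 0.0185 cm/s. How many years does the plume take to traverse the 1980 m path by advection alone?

Convert K: 0.0185 cm/s × 864 = 15.98 m/day.
Hydraulic gradient i = (83.53 − 82.10) / 1980 = 1.43 / 1980 = 0.0007222.
Darcy flux q = K · i = 15.98 × 0.0007222 = 0.01154 m/day.
Seepage velocity v = q / n_e = 0.01154 / 0.04 = 0.2886 m/day.
Travel time t = L / v = 1980 / 0.2886 = 6861 days = 18.78 years.

18.8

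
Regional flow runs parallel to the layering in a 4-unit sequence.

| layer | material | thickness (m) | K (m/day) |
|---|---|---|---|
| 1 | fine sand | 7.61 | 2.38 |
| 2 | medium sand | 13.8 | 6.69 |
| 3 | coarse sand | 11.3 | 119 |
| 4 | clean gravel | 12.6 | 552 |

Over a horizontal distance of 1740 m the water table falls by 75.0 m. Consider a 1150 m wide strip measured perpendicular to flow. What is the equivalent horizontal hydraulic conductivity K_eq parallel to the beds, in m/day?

186

Flow is parallel to layering, so each bed carries its own Darcy discharge and the transmissivities add.
Σ(K_i·b_i) = 2.38×7.61 + 6.69×13.8 + 119×11.3 + 552×12.6 = 8410 m²/day.
Total thickness b = 45.31 m, so K_eq = Σ(K_i·b_i)/b = 185.6 m/day.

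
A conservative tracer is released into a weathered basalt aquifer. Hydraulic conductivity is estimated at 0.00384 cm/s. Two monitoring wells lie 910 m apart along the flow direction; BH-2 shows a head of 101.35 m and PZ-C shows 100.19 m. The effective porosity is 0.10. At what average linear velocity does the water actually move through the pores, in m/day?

Convert K: 0.00384 cm/s × 864 = 3.318 m/day.
Hydraulic gradient i = (101.35 − 100.19) / 910 = 1.16 / 910 = 0.001275.
Darcy flux q = K · i = 3.318 × 0.001275 = 0.004229 m/day.
Seepage velocity v = q / n_e = 0.004229 / 0.10 = 0.04229 m/day.

0.0423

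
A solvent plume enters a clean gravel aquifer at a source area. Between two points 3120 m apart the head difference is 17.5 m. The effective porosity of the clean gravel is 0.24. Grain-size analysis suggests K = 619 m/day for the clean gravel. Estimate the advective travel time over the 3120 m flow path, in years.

Hydraulic gradient i = Δh / L = 17.5 / 3120 = 0.005609.
Darcy flux q = K · i = 619.0 × 0.005609 = 3.472 m/day.
Seepage velocity v = q / n_e = 3.472 / 0.24 = 14.47 m/day.
Travel time t = L / v = 3120 / 14.47 = 215.7 days = 0.5905 years.

0.590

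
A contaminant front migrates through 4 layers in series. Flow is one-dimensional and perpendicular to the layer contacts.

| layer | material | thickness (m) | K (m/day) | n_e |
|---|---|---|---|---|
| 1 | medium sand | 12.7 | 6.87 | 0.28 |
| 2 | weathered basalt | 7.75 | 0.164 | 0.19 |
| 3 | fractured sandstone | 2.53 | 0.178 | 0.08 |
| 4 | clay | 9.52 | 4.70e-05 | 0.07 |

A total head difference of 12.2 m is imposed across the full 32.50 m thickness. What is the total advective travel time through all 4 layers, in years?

268

With flow normal to the layers, continuity requires the same specific discharge q through every layer.
Σ(b_i/K_i) = 12.7/6.87 + 7.75/0.164 + 2.53/0.178 + 9.52/4.70e-05 = 2.026e+05 d.
q = Δh / Σ(b_i/K_i) = 12.2 / 2.026e+05 = 6.021e-05 m/day.
In each layer the seepage velocity is v_i = q/n_i, so the layer transit time is t_i = b_i·n_i / q:
  layer 1 (medium sand): t_1 = 12.7 × 0.28 / 6.021e-05 = 59058 d
  layer 2 (weathered basalt): t_2 = 7.75 × 0.19 / 6.021e-05 = 24455 d
  layer 3 (fractured sandstone): t_3 = 2.53 × 0.08 / 6.021e-05 = 3361 d
  layer 4 (clay): t_4 = 9.52 × 0.07 / 6.021e-05 = 11068 d
Total t = Σ t_i = 97942 days = 268.2 years.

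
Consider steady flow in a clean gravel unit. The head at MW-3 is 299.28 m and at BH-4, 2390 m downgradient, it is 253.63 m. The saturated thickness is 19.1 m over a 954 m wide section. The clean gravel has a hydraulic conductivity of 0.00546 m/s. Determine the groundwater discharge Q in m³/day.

164000

Convert K: 0.00546 m/s × 86400 = 471.7 m/day.
Cross-sectional area A = 954 × 19.1 = 18221 m².
Hydraulic gradient i = (299.28 − 253.63) / 2390 = 45.65 / 2390 = 0.01910.
Darcy's law: Q = K · A · i = 471.7 × 18221 × 0.01910 = 1.642e+05 m³/day.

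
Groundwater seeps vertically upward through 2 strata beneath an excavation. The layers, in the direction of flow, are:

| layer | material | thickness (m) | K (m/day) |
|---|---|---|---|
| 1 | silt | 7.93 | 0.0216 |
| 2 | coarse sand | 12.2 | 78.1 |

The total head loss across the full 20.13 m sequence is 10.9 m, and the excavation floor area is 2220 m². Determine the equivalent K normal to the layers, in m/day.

Flow is perpendicular to layering, so the layers act in series and the equivalent K is the thickness-weighted harmonic mean.
Total thickness L = 7.93 + 12.2 = 20.13 m.
Σ(b_i/K_i) = 7.93/0.0216 + 12.2/78.1 = 367.3 d.
K_eq = L / Σ(b_i/K_i) = 20.13 / 367.3 = 0.05481 m/day.

0.0548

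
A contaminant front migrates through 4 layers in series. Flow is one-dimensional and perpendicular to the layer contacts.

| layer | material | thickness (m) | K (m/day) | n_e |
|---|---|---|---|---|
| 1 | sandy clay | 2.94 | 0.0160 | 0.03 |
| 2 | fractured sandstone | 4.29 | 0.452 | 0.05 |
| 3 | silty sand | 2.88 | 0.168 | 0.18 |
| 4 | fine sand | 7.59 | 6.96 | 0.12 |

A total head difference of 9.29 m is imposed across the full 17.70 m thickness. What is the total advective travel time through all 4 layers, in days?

39.4

With flow normal to the layers, continuity requires the same specific discharge q through every layer.
Σ(b_i/K_i) = 2.94/0.0160 + 4.29/0.452 + 2.88/0.168 + 7.59/6.96 = 211.5 d.
q = Δh / Σ(b_i/K_i) = 9.29 / 211.5 = 0.04393 m/day.
In each layer the seepage velocity is v_i = q/n_i, so the layer transit time is t_i = b_i·n_i / q:
  layer 1 (sandy clay): t_1 = 2.94 × 0.03 / 0.04393 = 2.008 d
  layer 2 (fractured sandstone): t_2 = 4.29 × 0.05 / 0.04393 = 4.883 d
  layer 3 (silty sand): t_3 = 2.88 × 0.18 / 0.04393 = 11.80 d
  layer 4 (fine sand): t_4 = 7.59 × 0.12 / 0.04393 = 20.73 d
Total t = Σ t_i = 39.42 days.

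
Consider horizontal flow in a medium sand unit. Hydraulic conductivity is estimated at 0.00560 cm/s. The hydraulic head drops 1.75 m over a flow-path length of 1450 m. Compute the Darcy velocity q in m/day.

Convert K: 0.00560 cm/s × 864 = 4.838 m/day.
Hydraulic gradient i = Δh / L = 1.75 / 1450 = 0.001207.
Specific discharge q = K · i = 4.838 × 0.001207 = 0.005839 m/day.

0.00584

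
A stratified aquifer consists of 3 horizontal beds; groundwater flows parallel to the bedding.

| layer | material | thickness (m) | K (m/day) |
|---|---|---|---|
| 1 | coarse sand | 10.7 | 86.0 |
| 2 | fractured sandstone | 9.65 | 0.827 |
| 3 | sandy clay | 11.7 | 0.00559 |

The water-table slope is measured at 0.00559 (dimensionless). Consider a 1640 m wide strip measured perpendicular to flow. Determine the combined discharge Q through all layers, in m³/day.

Flow is parallel to layering, so each bed carries its own Darcy discharge and the transmissivities add.
Σ(K_i·b_i) = 86.0×10.7 + 0.827×9.65 + 0.00559×11.7 = 928.2 m²/day.
Hydraulic gradient i = 0.00559.
Q = Σ(K_i·b_i) · W · i = 928.2 × 1640 × 0.005590 = 8510 m³/day.

8510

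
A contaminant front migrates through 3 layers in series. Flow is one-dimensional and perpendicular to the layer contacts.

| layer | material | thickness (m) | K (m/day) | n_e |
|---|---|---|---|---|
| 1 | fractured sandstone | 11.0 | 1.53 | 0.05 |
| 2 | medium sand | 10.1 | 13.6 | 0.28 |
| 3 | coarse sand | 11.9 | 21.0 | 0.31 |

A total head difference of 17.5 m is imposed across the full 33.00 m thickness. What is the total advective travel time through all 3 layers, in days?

3.43

With flow normal to the layers, continuity requires the same specific discharge q through every layer.
Σ(b_i/K_i) = 11.0/1.53 + 10.1/13.6 + 11.9/21.0 = 8.499 d.
q = Δh / Σ(b_i/K_i) = 17.5 / 8.499 = 2.059 m/day.
In each layer the seepage velocity is v_i = q/n_i, so the layer transit time is t_i = b_i·n_i / q:
  layer 1 (fractured sandstone): t_1 = 11.0 × 0.05 / 2.059 = 0.2671 d
  layer 2 (medium sand): t_2 = 10.1 × 0.28 / 2.059 = 1.373 d
  layer 3 (coarse sand): t_3 = 11.9 × 0.31 / 2.059 = 1.792 d
Total t = Σ t_i = 3.432 days.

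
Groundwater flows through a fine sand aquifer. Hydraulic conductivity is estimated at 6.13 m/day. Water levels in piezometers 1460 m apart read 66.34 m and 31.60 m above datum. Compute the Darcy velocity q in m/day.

0.146

Hydraulic gradient i = (66.34 − 31.60) / 1460 = 34.74 / 1460 = 0.02379.
Specific discharge q = K · i = 6.130 × 0.02379 = 0.1459 m/day.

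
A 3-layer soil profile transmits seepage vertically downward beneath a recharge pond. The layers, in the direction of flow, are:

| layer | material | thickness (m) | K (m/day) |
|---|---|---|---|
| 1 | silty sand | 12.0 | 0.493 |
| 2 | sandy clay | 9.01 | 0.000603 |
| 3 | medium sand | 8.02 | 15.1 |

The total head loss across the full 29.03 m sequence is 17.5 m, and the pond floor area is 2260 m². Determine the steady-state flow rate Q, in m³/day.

2.64

Flow is perpendicular to layering, so the layers act in series and the equivalent K is the thickness-weighted harmonic mean.
Total thickness L = 12.0 + 9.01 + 8.02 = 29.03 m.
Σ(b_i/K_i) = 12.0/0.493 + 9.01/0.000603 + 8.02/15.1 = 14967 d.
K_eq = L / Σ(b_i/K_i) = 29.03 / 14967 = 0.001940 m/day.
Q = K_eq · A · (Δh/L) = 0.001940 × 2260 × (17.5/29.03) = 2.643 m³/day.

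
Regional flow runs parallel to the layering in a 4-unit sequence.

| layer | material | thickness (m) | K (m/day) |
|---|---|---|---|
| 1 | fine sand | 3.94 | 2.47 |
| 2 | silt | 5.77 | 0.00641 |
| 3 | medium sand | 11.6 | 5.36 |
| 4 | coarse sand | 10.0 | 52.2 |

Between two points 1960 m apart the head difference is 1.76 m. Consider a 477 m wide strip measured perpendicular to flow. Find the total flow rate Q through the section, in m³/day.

Flow is parallel to layering, so each bed carries its own Darcy discharge and the transmissivities add.
Σ(K_i·b_i) = 2.47×3.94 + 0.00641×5.77 + 5.36×11.6 + 52.2×10.0 = 593.9 m²/day.
Hydraulic gradient i = Δh / L = 1.76 / 1960 = 0.0008980.
Q = Σ(K_i·b_i) · W · i = 593.9 × 477 × 0.0008980 = 254.4 m³/day.

254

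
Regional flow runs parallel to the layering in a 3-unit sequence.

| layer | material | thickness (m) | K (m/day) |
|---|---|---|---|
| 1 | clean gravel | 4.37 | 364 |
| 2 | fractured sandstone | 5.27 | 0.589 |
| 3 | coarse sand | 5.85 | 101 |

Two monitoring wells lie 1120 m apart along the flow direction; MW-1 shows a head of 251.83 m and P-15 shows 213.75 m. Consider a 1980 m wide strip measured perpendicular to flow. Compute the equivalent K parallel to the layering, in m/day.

141

Flow is parallel to layering, so each bed carries its own Darcy discharge and the transmissivities add.
Σ(K_i·b_i) = 364×4.37 + 0.589×5.27 + 101×5.85 = 2185 m²/day.
Total thickness b = 15.49 m, so K_eq = Σ(K_i·b_i)/b = 141.0 m/day.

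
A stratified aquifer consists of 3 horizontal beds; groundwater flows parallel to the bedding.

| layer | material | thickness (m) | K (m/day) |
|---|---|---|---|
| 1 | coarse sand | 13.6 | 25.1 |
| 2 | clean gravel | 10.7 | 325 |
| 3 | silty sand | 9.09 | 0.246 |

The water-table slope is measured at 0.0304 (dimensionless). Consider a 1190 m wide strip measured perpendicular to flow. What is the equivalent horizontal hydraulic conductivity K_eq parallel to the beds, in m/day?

Flow is parallel to layering, so each bed carries its own Darcy discharge and the transmissivities add.
Σ(K_i·b_i) = 25.1×13.6 + 325×10.7 + 0.246×9.09 = 3821 m²/day.
Total thickness b = 33.39 m, so K_eq = Σ(K_i·b_i)/b = 114.4 m/day.

114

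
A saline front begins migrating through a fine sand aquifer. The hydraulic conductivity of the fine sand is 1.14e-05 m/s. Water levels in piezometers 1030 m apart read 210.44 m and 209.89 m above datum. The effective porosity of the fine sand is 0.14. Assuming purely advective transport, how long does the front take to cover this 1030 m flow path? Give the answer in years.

751

Convert K: 1.14e-05 m/s × 86400 = 0.9850 m/day.
Hydraulic gradient i = (210.44 − 209.89) / 1030 = 0.55 / 1030 = 0.0005340.
Darcy flux q = K · i = 0.9850 × 0.0005340 = 0.0005259 m/day.
Seepage velocity v = q / n_e = 0.0005259 / 0.14 = 0.003757 m/day.
Travel time t = L / v = 1030 / 0.003757 = 2.742e+05 days = 750.6 years.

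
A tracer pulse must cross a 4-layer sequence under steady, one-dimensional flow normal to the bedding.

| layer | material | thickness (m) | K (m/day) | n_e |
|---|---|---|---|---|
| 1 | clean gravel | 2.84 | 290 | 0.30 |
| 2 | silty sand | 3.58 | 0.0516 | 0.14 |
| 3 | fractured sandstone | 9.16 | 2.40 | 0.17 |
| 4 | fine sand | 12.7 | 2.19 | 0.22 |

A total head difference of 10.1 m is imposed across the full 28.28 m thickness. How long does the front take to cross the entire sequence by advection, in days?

44.6

With flow normal to the layers, continuity requires the same specific discharge q through every layer.
Σ(b_i/K_i) = 2.84/290 + 3.58/0.0516 + 9.16/2.40 + 12.7/2.19 = 79.01 d.
q = Δh / Σ(b_i/K_i) = 10.1 / 79.01 = 0.1278 m/day.
In each layer the seepage velocity is v_i = q/n_i, so the layer transit time is t_i = b_i·n_i / q:
  layer 1 (clean gravel): t_1 = 2.84 × 0.30 / 0.1278 = 6.665 d
  layer 2 (silty sand): t_2 = 3.58 × 0.14 / 0.1278 = 3.921 d
  layer 3 (fractured sandstone): t_3 = 9.16 × 0.17 / 0.1278 = 12.18 d
  layer 4 (fine sand): t_4 = 12.7 × 0.22 / 0.1278 = 21.86 d
Total t = Σ t_i = 44.62 days.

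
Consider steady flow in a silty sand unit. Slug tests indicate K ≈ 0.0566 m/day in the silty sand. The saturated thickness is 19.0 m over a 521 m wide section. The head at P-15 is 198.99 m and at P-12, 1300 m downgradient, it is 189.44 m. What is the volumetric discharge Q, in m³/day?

Cross-sectional area A = 521 × 19.0 = 9899 m².
Hydraulic gradient i = (198.99 − 189.44) / 1300 = 9.55 / 1300 = 0.007346.
Darcy's law: Q = K · A · i = 0.05660 × 9899 × 0.007346 = 4.116 m³/day.

4.12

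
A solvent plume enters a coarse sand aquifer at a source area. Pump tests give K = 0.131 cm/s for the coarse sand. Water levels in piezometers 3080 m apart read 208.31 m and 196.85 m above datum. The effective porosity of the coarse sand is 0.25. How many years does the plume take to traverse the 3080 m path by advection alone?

5.01

Convert K: 0.131 cm/s × 864 = 113.2 m/day.
Hydraulic gradient i = (208.31 − 196.85) / 3080 = 11.46 / 3080 = 0.003721.
Darcy flux q = K · i = 113.2 × 0.003721 = 0.4211 m/day.
Seepage velocity v = q / n_e = 0.4211 / 0.25 = 1.685 m/day.
Travel time t = L / v = 3080 / 1.685 = 1828 days = 5.006 years.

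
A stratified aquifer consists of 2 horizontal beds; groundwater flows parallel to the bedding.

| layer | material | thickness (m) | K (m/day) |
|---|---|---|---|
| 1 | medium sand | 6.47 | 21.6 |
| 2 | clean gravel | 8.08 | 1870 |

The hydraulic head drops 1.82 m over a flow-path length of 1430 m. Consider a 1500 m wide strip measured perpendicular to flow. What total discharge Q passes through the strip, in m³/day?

29100

Flow is parallel to layering, so each bed carries its own Darcy discharge and the transmissivities add.
Σ(K_i·b_i) = 21.6×6.47 + 1870×8.08 = 15249 m²/day.
Hydraulic gradient i = Δh / L = 1.82 / 1430 = 0.001273.
Q = Σ(K_i·b_i) · W · i = 15249 × 1500 × 0.001273 = 29112 m³/day.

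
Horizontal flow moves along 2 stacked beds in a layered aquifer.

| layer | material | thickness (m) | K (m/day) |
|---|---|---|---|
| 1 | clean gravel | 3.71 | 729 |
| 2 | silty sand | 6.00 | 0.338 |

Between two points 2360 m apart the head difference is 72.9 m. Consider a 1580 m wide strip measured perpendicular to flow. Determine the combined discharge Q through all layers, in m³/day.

Flow is parallel to layering, so each bed carries its own Darcy discharge and the transmissivities add.
Σ(K_i·b_i) = 729×3.71 + 0.338×6.00 = 2707 m²/day.
Hydraulic gradient i = Δh / L = 72.9 / 2360 = 0.03089.
Q = Σ(K_i·b_i) · W · i = 2707 × 1580 × 0.03089 = 1.321e+05 m³/day.

132000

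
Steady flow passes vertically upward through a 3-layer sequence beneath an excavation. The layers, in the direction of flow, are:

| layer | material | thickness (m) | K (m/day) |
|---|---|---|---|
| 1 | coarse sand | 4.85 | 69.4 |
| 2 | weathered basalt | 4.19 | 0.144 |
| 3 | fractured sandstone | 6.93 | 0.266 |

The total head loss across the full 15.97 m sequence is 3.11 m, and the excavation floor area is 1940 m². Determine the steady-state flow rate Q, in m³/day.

109

Flow is perpendicular to layering, so the layers act in series and the equivalent K is the thickness-weighted harmonic mean.
Total thickness L = 4.85 + 4.19 + 6.93 = 15.97 m.
Σ(b_i/K_i) = 4.85/69.4 + 4.19/0.144 + 6.93/0.266 = 55.22 d.
K_eq = L / Σ(b_i/K_i) = 15.97 / 55.22 = 0.2892 m/day.
Q = K_eq · A · (Δh/L) = 0.2892 × 1940 × (3.11/15.97) = 109.3 m³/day.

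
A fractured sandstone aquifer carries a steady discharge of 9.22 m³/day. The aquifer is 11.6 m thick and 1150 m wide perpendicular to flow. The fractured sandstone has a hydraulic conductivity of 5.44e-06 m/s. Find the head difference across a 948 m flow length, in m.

Convert K: 5.44e-06 m/s × 86400 = 0.4700 m/day.
Cross-sectional area A = 1150 × 11.6 = 13340 m².
From Q = K·A·i, i = Q / (K·A) = 9.22 / (0.4700 × 13340) = 0.001470.
Head loss Δh = i · L = 0.001470 × 948 = 1.394 m.

1.39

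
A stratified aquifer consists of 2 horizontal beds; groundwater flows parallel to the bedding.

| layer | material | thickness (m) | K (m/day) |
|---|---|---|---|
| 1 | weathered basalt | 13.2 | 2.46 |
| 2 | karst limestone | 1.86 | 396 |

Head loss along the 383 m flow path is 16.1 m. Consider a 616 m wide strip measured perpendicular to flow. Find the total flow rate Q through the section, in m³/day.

Flow is parallel to layering, so each bed carries its own Darcy discharge and the transmissivities add.
Σ(K_i·b_i) = 2.46×13.2 + 396×1.86 = 769.0 m²/day.
Hydraulic gradient i = Δh / L = 16.1 / 383 = 0.04204.
Q = Σ(K_i·b_i) · W · i = 769.0 × 616 × 0.04204 = 19914 m³/day.

19900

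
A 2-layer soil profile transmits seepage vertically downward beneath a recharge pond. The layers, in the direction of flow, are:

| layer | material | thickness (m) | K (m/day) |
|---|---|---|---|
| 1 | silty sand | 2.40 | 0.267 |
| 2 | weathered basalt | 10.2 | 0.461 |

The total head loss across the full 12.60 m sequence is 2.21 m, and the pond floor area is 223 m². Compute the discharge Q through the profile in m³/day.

Flow is perpendicular to layering, so the layers act in series and the equivalent K is the thickness-weighted harmonic mean.
Total thickness L = 2.40 + 10.2 = 12.60 m.
Σ(b_i/K_i) = 2.40/0.267 + 10.2/0.461 = 31.11 d.
K_eq = L / Σ(b_i/K_i) = 12.60 / 31.11 = 0.4050 m/day.
Q = K_eq · A · (Δh/L) = 0.4050 × 223 × (2.21/12.60) = 15.84 m³/day.

15.8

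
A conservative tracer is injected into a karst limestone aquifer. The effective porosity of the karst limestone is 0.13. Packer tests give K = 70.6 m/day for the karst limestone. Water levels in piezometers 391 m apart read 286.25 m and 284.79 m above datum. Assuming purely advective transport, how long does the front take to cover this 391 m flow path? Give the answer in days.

193

Hydraulic gradient i = (286.25 − 284.79) / 391 = 1.46 / 391 = 0.003734.
Darcy flux q = K · i = 70.60 × 0.003734 = 0.2636 m/day.
Seepage velocity v = q / n_e = 0.2636 / 0.13 = 2.028 m/day.
Travel time t = L / v = 391 / 2.028 = 192.8 days.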